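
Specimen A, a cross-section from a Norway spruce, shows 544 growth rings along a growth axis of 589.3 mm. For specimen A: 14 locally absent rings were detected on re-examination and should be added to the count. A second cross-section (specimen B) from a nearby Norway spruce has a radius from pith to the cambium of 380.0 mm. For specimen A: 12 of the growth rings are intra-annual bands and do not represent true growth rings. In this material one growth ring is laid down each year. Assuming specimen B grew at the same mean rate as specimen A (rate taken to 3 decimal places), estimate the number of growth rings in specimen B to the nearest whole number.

352 growth rings

Specimen A: correcting the raw count gives 544 − 12 + 14 = 546 true growth rings.
A: Mean rate = 589.3 mm / 546 years ≈ 1.079 mm/year.
For B, 380.0 / 1.079 = 352.18 years ≈ 352 growth rings.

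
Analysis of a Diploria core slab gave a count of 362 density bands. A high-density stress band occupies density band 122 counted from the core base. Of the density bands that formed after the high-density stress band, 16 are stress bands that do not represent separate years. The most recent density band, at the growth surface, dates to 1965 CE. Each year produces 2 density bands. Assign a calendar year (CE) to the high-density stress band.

The high-density stress band sits at density band 122 from the core base, so 362 − 122 = 240 density bands formed after it.
Removing the 16 false density bands leaves 240 − 16 = 224 true density bands beyond the high-density stress band.
With 2 density bands per year, 224 / 2 = 112 years.
1965 − 112 = 1853 CE.

1853 CE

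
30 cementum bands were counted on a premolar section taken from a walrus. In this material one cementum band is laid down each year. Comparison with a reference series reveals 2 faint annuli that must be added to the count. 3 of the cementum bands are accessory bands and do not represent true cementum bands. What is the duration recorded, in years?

29 years

True cementum band count = 30 − 3 + 2 = 29.
One cementum band per year makes the duration 29 years.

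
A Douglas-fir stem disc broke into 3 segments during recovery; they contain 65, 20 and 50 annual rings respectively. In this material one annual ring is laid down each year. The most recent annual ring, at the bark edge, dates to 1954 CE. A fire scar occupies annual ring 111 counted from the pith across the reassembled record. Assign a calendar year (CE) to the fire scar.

Total annual rings = 65 + 20 + 50 = 135.
135 − 111 = 24 annual rings lie beyond the fire scar toward the bark edge.
Counting back 24 years from 1954 CE places the fire scar in 1954 − 24 = 1930 CE.

1930 CE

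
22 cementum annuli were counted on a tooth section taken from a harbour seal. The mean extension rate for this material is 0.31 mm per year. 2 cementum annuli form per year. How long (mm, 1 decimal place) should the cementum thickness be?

22 cementum annuli at 2 per year is 22 / 2 = 11 years.
11 years at 0.31 mm/year gives 0.31 × 11 = 3.4 mm.

3.4 mm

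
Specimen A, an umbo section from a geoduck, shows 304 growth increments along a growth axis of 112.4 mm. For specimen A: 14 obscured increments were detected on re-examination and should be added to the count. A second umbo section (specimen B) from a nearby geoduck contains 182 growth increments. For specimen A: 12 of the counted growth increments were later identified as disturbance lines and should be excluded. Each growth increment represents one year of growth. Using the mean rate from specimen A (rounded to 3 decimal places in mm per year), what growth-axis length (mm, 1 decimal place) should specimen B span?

Specimen A: after corrections the count is 304 − 12 + 14 = 306 growth increments.
A: Extension rate ≈ 112.4 / 306 = 0.367 mm per year.
For B, 0.367 mm/year × 182 years = 66.8 mm.

66.8 mm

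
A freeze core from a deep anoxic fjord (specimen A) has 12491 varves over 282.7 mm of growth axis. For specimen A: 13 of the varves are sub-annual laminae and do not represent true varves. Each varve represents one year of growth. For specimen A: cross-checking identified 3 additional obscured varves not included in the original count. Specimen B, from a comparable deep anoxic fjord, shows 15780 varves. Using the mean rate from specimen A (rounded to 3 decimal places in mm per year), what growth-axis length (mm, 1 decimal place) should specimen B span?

362.9 mm

Specimen A: adjusted count: 12491 − 13 + 3 = 12481 varves.
A: Extension rate ≈ 282.7 / 12481 = 0.023 mm/year.
For B, 0.023 mm/year × 15780 years = 362.9 mm.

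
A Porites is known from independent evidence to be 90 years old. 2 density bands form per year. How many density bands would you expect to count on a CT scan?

Expected density bands: 90 × 2 = 180.
So 180 density bands should be present.

180 density bands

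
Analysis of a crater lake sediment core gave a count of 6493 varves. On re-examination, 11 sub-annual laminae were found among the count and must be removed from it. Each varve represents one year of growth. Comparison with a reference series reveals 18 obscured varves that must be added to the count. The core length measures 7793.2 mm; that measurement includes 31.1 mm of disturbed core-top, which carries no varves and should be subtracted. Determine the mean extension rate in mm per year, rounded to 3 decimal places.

1.194 mm per year

Adjusted count: 6493 − 11 + 18 = 6500 varves.
Removing the 31.1 mm offcut leaves 7793.2 − 31.1 = 7762.1 mm.
Mean rate = 7762.1 mm / 6500 years ≈ 1.194 mm per year.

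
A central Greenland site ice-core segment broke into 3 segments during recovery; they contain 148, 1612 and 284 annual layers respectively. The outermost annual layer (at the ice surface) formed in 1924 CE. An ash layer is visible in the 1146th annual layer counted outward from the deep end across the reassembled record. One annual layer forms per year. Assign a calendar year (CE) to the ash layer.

Total annual layers = 148 + 1612 + 284 = 2044.
2044 − 1146 = 898 annual layers lie beyond the ash layer toward the ice surface.
1924 − 898 = 1026 CE.

1026 CE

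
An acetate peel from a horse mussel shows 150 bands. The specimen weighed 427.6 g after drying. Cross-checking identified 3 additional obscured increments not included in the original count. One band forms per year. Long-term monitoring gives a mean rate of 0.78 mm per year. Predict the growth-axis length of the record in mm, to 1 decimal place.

119.3 mm

True band count = 150 + 3 = 153.
Length ≈ 0.78 × 153 = 119.3 mm.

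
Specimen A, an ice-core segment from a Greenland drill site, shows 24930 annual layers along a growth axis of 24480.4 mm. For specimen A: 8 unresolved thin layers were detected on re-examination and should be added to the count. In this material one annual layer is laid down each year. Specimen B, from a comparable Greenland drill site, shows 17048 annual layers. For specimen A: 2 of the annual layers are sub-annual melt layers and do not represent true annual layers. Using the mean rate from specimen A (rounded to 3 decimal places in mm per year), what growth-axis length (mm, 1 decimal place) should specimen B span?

16741.1 mm

Specimen A: adjusted count: 24930 − 2 + 8 = 24936 annual layers.
A: Extension rate ≈ 24480.4 / 24936 = 0.982 mm per year.
For B, 0.982 mm/year × 17048 years = 16741.1 mm.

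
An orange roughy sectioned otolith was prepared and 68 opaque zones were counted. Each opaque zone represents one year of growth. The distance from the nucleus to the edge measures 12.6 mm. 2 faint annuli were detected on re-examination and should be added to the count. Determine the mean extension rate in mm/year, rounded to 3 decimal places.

After corrections the count is 68 + 2 = 70 opaque zones.
Mean rate = 12.6 mm / 70 years ≈ 0.180 mm/year.

0.180 mm/year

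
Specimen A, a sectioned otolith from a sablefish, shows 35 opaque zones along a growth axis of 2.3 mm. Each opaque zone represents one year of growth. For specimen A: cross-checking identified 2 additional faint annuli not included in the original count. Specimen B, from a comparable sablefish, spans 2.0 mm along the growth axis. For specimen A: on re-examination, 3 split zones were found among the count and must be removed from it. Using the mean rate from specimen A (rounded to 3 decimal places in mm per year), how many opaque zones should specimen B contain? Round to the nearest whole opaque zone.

29 opaque zones

Specimen A: correcting the raw count gives 35 − 3 + 2 = 34 true opaque zones.
A: 2.3 mm over 34 years gives 2.3 / 34 ≈ 0.068 mm/yr.
B spans 2.0 / 0.068 = 29.41 years ≈ 29 opaque zones.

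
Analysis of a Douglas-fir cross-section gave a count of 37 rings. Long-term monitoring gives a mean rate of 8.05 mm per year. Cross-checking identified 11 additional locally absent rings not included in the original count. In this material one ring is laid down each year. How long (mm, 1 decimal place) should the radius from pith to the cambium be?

True ring count = 37 + 11 = 48.
48 years at 8.05 mm/year gives 8.05 × 48 = 386.4 mm.

386.4 mm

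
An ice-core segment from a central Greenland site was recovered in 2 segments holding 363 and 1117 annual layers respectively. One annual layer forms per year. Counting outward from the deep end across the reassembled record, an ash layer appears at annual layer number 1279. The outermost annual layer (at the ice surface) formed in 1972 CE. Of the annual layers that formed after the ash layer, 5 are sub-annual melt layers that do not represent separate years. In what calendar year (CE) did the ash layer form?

Total annual layers = 363 + 1117 = 1480.
Between annual layer 1279 and the ice surface there are 1480 − 1279 = 201 annual layers.
Excluding 5 false annual layers: 201 − 5 = 196.
Counting back 196 years from 1972 CE places the ash layer in 1972 − 196 = 1776 CE.

1776 CE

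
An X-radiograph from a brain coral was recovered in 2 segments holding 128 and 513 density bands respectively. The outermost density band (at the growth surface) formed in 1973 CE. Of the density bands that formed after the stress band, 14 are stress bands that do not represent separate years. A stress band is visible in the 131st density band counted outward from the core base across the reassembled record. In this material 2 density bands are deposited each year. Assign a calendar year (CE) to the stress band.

1725 CE

Total density bands = 128 + 513 = 641.
641 − 131 = 510 density bands lie beyond the stress band toward the growth surface.
510 − 14 false = 496 true density bands after the stress band.
With 2 density bands per year, 496 / 2 = 248 years.
Counting back 248 years from 1973 CE places the stress band in 1973 − 248 = 1725 CE.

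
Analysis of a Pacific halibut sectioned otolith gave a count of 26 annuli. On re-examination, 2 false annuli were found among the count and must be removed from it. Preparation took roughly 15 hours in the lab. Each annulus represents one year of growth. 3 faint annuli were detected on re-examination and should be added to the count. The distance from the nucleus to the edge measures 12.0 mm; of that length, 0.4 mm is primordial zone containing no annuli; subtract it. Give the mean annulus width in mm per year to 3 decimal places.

0.430 mm per year

After corrections the count is 26 − 2 + 3 = 27 annuli.
The growth record spans 12.0 − 0.4 = 11.6 mm.
Mean rate = 11.6 mm / 27 years ≈ 0.430 mm per year.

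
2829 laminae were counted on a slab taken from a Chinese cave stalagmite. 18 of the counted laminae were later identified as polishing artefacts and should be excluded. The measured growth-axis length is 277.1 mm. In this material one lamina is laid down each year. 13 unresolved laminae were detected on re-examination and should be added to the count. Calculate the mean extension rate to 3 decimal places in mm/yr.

Adjusted count: 2829 − 18 + 13 = 2824 laminae.
277.1 mm over 2824 years gives 277.1 / 2824 ≈ 0.098 mm/yr.

0.098 mm/yr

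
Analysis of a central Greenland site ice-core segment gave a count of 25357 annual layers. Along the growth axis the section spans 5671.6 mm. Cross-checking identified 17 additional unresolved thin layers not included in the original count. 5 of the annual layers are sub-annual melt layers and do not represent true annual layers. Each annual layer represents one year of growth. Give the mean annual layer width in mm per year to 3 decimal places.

0.224 mm per year

True annual layer count = 25357 − 5 + 17 = 25369.
5671.6 mm over 25369 years gives 5671.6 / 25369 ≈ 0.224 mm per year.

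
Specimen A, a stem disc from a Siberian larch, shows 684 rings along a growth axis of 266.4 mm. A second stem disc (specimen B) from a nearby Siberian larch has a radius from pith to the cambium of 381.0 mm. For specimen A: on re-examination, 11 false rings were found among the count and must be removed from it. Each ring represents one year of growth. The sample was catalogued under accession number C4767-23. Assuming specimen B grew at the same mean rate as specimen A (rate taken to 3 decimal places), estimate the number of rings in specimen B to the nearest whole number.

Specimen A: after corrections the count is 684 − 11 = 673 rings.
A: Extension rate ≈ 266.4 / 673 = 0.396 mm/yr.
B spans 381.0 / 0.396 = 962.12 years ≈ 962 rings.

962 rings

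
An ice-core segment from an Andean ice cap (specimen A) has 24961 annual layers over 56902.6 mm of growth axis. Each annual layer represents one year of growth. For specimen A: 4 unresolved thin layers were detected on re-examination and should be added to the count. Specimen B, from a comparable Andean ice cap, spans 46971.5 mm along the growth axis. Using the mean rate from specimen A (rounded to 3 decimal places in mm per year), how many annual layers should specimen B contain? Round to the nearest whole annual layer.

Specimen A: after corrections the count is 24961 + 4 = 24965 annual layers.
A: Mean rate = 56902.6 mm / 24965 years ≈ 2.279 mm/year.
For B, 46971.5 / 2.279 = 20610.57 years ≈ 20611 annual layers.

20611 annual layers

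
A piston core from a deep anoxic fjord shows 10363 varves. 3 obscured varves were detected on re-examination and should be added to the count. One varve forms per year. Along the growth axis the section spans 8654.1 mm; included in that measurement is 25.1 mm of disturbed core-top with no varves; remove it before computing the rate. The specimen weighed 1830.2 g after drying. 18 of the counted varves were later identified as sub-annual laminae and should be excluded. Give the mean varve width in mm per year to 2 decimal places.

Adjusted count: 10363 − 18 + 3 = 10348 varves.
Removing the 25.1 mm offcut leaves 8654.1 − 25.1 = 8629.0 mm.
8629.0 mm over 10348 years gives 8629.0 / 10348 ≈ 0.83 mm per year.

0.83 mm per year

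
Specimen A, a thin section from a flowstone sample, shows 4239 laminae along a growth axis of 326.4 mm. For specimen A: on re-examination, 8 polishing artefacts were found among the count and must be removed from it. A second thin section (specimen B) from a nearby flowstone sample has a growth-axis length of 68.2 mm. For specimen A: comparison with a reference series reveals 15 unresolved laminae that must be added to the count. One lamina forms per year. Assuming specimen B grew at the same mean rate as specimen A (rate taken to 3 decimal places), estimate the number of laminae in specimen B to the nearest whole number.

886 laminae

Specimen A: true lamina count = 4239 − 8 + 15 = 4246.
A: Extension rate ≈ 326.4 / 4246 = 0.077 mm/year.
B spans 68.2 / 0.077 = 885.71 years ≈ 886 laminae.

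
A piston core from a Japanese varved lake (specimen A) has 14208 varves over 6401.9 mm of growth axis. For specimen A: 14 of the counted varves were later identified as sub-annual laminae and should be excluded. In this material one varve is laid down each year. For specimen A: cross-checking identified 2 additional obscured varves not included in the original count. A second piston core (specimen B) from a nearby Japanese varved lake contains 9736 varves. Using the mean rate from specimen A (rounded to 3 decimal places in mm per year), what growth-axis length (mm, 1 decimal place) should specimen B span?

Specimen A: correcting the raw count gives 14208 − 14 + 2 = 14196 true varves.
A: Mean rate = 6401.9 mm / 14196 years ≈ 0.451 mm/yr.
Length of B = 0.451 × 9736 = 4390.9 mm.

4390.9 mm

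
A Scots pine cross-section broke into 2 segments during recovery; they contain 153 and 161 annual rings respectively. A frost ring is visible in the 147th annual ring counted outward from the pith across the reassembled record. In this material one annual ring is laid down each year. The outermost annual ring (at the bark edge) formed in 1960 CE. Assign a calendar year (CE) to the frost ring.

1793 CE

Total annual rings = 153 + 161 = 314.
The frost ring sits at annual ring 147 from the pith, so 314 − 147 = 167 annual rings formed after it.
1960 − 167 = 1793 CE.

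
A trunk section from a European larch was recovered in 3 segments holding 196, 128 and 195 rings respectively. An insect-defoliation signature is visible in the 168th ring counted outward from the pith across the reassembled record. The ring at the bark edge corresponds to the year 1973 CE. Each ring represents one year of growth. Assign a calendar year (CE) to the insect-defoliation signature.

Total rings = 196 + 128 + 195 = 519.
519 − 168 = 351 rings lie beyond the insect-defoliation signature toward the bark edge.
The ring at the bark edge is 1973 CE, so the insect-defoliation signature dates to 1973 − 351 = 1622 CE.

1622 CE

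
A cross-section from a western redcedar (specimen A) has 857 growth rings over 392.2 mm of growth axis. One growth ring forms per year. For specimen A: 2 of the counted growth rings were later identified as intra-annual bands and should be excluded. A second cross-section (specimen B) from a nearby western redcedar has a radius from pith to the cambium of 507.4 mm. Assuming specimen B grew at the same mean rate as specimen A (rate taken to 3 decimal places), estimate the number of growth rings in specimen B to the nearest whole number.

Specimen A: true growth ring count = 857 − 2 = 855.
A: 392.2 mm over 855 years gives 392.2 / 855 ≈ 0.459 mm/yr.
B spans 507.4 / 0.459 = 1105.45 years ≈ 1105 growth rings.

1105 growth rings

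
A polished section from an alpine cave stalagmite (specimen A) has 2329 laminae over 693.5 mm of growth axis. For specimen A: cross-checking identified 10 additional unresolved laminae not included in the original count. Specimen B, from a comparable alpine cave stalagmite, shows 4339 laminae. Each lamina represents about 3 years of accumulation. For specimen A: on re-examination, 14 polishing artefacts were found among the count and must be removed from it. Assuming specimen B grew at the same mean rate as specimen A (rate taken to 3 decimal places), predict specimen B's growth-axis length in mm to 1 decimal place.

1288.7 mm

Specimen A: true lamina count = 2329 − 14 + 10 = 2325.
Specimen A: multiplying by 3 years per lamina: 2325 × 3 = 6975 years.
A: Mean rate = 693.5 mm / 6975 years ≈ 0.099 mm/year.
Specimen B: multiplying by 3 years per lamina: 4339 × 3 = 13017 years. B's length ≈ 0.099 × 13017 = 1288.7 mm.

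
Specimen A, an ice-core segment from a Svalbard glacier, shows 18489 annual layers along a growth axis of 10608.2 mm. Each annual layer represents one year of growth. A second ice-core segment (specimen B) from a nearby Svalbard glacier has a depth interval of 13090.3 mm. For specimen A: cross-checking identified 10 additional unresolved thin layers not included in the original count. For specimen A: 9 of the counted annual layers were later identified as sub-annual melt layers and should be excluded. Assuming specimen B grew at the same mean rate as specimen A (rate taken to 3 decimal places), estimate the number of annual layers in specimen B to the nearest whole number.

Specimen A: after corrections the count is 18489 − 9 + 10 = 18490 annual layers.
A: Mean rate = 10608.2 mm / 18490 years ≈ 0.574 mm/yr.
Specimen B: 13090.3 mm / 0.574 mm per year = 22805.40 years ≈ 22805 annual layers.

22805 annual layers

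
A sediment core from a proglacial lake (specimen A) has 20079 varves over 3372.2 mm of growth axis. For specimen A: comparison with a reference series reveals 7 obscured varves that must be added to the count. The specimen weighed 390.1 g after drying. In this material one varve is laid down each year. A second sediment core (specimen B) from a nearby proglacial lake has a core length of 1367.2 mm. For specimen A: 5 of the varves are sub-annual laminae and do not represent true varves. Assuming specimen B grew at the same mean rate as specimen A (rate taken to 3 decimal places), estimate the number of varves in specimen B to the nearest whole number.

Specimen A: after corrections the count is 20079 − 5 + 7 = 20081 varves.
A: 3372.2 mm over 20081 years gives 3372.2 / 20081 ≈ 0.168 mm/year.
Specimen B: 1367.2 mm / 0.168 mm per year = 8138.10 years ≈ 8138 varves.

8138 varves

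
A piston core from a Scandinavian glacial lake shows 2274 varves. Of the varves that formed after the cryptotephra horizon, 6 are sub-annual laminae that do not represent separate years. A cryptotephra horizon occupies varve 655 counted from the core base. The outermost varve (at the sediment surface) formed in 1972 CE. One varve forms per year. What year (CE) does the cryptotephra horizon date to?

359 CE

The cryptotephra horizon sits at varve 655 from the core base, so 2274 − 655 = 1619 varves formed after it.
Excluding 6 false varves: 1619 − 6 = 1613.
The varve at the sediment surface is 1972 CE, so the cryptotephra horizon dates to 1972 − 1613 = 359 CE.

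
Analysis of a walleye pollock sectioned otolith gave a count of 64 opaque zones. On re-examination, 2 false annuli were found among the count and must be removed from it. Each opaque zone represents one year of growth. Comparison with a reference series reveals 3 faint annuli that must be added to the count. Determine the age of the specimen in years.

65 years

Correcting the raw count gives 64 − 2 + 3 = 65 true opaque zones.
With a one-to-one opaque zone periodicity this is 65 years.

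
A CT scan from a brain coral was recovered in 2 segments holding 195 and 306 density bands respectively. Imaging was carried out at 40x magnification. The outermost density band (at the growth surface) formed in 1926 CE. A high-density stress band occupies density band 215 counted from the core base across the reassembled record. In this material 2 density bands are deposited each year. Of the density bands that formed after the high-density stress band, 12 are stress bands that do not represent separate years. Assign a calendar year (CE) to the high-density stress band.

1789 CE

Total density bands = 195 + 306 = 501.
501 − 215 = 286 density bands lie beyond the high-density stress band toward the growth surface.
Excluding 12 false density bands: 286 − 12 = 274.
274 density bands at 2 per year is 274 / 2 = 137 years.
1926 − 137 = 1789 CE.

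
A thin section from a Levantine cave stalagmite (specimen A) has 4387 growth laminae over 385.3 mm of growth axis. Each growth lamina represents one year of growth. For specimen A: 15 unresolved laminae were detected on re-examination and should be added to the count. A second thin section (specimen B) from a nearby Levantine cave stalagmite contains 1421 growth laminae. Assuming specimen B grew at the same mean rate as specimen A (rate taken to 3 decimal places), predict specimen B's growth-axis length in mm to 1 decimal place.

Specimen A: adjusted count: 4387 + 15 = 4402 growth laminae.
A: 385.3 mm over 4402 years gives 385.3 / 4402 ≈ 0.088 mm/year.
B's length ≈ 0.088 × 1421 = 125.0 mm.

125.0 mm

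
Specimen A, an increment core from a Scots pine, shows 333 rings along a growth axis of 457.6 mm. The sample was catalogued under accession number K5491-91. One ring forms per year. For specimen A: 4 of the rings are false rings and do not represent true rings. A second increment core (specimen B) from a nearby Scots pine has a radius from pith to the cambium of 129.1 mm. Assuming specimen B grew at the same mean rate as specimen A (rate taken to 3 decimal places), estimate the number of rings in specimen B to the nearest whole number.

93 rings

Specimen A: true ring count = 333 − 4 = 329.
A: Mean rate = 457.6 mm / 329 years ≈ 1.391 mm/yr.
Specimen B: 129.1 mm / 1.391 mm per year = 92.81 years ≈ 93 rings.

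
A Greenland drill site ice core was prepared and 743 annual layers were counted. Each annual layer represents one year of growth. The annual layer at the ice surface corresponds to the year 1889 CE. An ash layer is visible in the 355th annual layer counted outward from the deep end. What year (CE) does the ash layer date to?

Between annual layer 355 and the ice surface there are 743 − 355 = 388 annual layers.
Counting back 388 years from 1889 CE places the ash layer in 1889 − 388 = 1501 CE.

1501 CE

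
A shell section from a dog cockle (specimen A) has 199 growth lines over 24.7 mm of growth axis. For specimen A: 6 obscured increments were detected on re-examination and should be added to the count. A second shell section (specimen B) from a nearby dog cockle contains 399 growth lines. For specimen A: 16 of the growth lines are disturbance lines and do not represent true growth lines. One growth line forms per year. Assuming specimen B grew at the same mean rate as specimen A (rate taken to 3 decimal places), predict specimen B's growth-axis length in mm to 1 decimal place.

Specimen A: correcting the raw count gives 199 − 16 + 6 = 189 true growth lines.
A: Extension rate ≈ 24.7 / 189 = 0.131 mm/yr.
Length of B = 0.131 × 399 = 52.3 mm.

52.3 mm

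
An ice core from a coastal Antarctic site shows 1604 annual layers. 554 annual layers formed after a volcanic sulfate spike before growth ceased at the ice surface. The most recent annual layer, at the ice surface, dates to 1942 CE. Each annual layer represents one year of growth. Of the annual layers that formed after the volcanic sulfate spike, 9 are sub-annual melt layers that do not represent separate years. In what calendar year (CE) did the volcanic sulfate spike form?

1397 CE

There are 554 annual layers younger than the volcanic sulfate spike.
Removing the 9 false annual layers leaves 554 − 9 = 545 true annual layers beyond the volcanic sulfate spike.
1942 − 545 = 1397 CE.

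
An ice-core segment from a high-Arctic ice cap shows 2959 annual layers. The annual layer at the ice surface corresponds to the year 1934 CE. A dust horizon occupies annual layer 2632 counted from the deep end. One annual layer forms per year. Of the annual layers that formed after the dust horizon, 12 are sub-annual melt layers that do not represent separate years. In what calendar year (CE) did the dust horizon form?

The dust horizon sits at annual layer 2632 from the deep end, so 2959 − 2632 = 327 annual layers formed after it.
Excluding 12 false annual layers: 327 − 12 = 315.
The annual layer at the ice surface is 1934 CE, so the dust horizon dates to 1934 − 315 = 1619 CE.

1619 CE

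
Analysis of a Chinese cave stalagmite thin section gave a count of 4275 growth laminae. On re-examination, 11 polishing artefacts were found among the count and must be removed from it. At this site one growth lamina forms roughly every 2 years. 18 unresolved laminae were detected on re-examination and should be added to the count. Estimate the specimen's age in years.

8564 years

True growth lamina count = 4275 − 11 + 18 = 4282.
Multiplying by 2 years per growth lamina: 4282 × 2 = 8564 years.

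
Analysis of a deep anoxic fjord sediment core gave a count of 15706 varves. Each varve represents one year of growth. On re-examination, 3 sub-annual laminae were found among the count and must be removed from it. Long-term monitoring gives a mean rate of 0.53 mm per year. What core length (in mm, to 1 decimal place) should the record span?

8322.6 mm

Adjusted count: 15706 − 3 = 15703 varves.
15703 years at 0.53 mm/year gives 0.53 × 15703 = 8322.6 mm.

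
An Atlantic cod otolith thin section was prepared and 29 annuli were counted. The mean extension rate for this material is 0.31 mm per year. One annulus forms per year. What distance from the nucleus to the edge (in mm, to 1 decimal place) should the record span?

29 years of growth are recorded.
Predicted length = 0.31 mm/year × 29 years = 9.0 mm.

9.0 mm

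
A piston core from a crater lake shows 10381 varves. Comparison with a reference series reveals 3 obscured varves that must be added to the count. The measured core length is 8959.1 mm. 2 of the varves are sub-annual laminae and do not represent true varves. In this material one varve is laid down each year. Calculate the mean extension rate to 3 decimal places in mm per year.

Adjusted count: 10381 − 2 + 3 = 10382 varves.
Extension rate ≈ 8959.1 / 10382 = 0.863 mm per year.

0.863 mm per year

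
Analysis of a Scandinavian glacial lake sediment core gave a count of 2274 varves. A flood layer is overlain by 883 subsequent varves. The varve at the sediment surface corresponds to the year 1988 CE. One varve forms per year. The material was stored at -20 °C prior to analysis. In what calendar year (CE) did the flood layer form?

1105 CE

883 varves formed after the flood layer.
Counting back 883 years from 1988 CE places the flood layer in 1988 − 883 = 1105 CE.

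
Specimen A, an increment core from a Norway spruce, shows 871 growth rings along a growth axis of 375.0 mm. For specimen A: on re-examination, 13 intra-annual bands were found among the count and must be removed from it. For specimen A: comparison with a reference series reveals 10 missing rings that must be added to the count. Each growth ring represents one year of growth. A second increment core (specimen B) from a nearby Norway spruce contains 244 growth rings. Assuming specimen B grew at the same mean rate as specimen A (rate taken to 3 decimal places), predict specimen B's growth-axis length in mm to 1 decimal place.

Specimen A: adjusted count: 871 − 13 + 10 = 868 growth rings.
A: Extension rate ≈ 375.0 / 868 = 0.432 mm per year.
For B, 0.432 mm/year × 244 years = 105.4 mm.

105.4 mm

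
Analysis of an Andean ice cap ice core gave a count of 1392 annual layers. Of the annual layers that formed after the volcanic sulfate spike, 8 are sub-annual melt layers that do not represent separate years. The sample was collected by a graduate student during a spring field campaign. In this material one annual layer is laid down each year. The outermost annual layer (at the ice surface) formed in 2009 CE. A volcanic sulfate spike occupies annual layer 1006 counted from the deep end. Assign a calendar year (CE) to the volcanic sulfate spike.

1392 − 1006 = 386 annual layers lie beyond the volcanic sulfate spike toward the ice surface.
Removing the 8 false annual layers leaves 386 − 8 = 378 true annual layers beyond the volcanic sulfate spike.
The annual layer at the ice surface is 2009 CE, so the volcanic sulfate spike dates to 2009 − 378 = 1631 CE.

1631 CE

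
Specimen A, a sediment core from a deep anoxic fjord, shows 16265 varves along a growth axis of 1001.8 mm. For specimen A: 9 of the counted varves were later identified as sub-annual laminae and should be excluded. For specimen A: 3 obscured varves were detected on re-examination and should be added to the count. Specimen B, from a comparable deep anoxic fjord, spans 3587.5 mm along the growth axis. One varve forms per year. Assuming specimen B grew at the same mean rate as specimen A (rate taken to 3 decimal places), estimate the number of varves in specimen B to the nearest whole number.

Specimen A: after corrections the count is 16265 − 9 + 3 = 16259 varves.
A: Mean rate = 1001.8 mm / 16259 years ≈ 0.062 mm per year.
For B, 3587.5 / 0.062 = 57862.90 years ≈ 57863 varves.

57863 varves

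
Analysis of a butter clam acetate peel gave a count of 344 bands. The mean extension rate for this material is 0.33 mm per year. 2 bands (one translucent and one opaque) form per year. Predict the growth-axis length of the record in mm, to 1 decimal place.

Dividing by 2 bands per year: 344 / 2 = 172 years.
Predicted length = 0.33 mm/year × 172 years = 56.8 mm.

56.8 mm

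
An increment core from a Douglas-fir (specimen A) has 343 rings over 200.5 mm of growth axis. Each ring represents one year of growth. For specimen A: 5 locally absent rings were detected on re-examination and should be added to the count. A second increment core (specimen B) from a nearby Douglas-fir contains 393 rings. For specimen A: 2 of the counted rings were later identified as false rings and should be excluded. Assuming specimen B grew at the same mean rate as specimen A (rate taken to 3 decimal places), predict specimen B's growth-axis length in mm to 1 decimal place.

227.5 mm

Specimen A: correcting the raw count gives 343 − 2 + 5 = 346 true rings.
A: 200.5 mm over 346 years gives 200.5 / 346 ≈ 0.579 mm/year.
For B, 0.579 mm/year × 393 years = 227.5 mm.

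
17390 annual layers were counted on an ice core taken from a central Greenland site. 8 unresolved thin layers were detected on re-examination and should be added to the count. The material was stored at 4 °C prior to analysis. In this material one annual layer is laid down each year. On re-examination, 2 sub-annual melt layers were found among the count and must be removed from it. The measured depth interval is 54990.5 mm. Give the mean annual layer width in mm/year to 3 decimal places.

3.161 mm/year

Adjusted count: 17390 − 2 + 8 = 17396 annual layers.
Extension rate ≈ 54990.5 / 17396 = 3.161 mm/year.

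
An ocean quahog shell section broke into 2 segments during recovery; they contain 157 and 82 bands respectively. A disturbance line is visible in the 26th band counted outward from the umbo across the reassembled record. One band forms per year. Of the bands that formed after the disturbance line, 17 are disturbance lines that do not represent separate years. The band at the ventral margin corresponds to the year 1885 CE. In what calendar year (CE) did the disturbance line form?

1689 CE

Total bands = 157 + 82 = 239.
The disturbance line sits at band 26 from the umbo, so 239 − 26 = 213 bands formed after it.
Removing the 17 false bands leaves 213 − 17 = 196 true bands beyond the disturbance line.
Counting back 196 years from 1885 CE places the disturbance line in 1885 − 196 = 1689 CE.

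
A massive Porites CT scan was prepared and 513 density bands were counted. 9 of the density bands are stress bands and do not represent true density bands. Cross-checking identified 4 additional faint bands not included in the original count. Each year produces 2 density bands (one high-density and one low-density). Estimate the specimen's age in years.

254 years

Adjusted count: 513 − 9 + 4 = 508 density bands.
With 2 density bands per year, 508 / 2 = 254 years.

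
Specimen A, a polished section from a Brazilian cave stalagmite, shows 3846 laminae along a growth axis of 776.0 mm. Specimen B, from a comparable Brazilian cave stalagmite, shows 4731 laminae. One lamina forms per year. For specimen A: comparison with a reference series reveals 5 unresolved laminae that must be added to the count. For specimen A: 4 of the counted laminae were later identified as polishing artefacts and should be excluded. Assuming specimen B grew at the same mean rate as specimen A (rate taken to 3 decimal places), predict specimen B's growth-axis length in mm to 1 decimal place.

955.7 mm

Specimen A: after corrections the count is 3846 − 4 + 5 = 3847 laminae.
A: Mean rate = 776.0 mm / 3847 years ≈ 0.202 mm per year.
For B, 0.202 mm/year × 4731 years = 955.7 mm.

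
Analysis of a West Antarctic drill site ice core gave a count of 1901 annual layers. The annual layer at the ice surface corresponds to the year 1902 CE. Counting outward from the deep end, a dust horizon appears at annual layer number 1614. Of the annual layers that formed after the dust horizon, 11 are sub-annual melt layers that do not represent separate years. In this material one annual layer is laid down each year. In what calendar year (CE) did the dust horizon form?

The dust horizon sits at annual layer 1614 from the deep end, so 1901 − 1614 = 287 annual layers formed after it.
Removing the 11 false annual layers leaves 287 − 11 = 276 true annual layers beyond the dust horizon.
Counting back 276 years from 1902 CE places the dust horizon in 1902 − 276 = 1626 CE.

1626 CE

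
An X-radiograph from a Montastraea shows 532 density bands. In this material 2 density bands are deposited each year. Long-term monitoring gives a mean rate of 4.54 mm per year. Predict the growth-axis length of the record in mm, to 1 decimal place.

1207.6 mm

532 density bands at 2 per year is 532 / 2 = 266 years.
Length ≈ 4.54 × 266 = 1207.6 mm.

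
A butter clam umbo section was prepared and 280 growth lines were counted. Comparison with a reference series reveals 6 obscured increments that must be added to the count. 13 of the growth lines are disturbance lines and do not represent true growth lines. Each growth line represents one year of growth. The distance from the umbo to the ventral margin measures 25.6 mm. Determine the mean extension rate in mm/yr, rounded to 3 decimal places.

Adjusted count: 280 − 13 + 6 = 273 growth lines.
25.6 mm over 273 years gives 25.6 / 273 ≈ 0.094 mm/yr.

0.094 mm/yr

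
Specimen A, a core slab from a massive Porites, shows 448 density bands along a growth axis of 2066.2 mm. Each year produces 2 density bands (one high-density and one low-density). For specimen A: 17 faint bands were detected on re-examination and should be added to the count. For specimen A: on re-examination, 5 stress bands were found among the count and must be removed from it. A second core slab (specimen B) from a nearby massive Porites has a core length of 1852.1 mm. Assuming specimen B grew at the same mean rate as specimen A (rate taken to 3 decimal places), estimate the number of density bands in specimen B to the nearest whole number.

Specimen A: true density band count = 448 − 5 + 17 = 460.
Specimen A: with 2 density bands per year, 460 / 2 = 230 years.
A: Extension rate ≈ 2066.2 / 230 = 8.983 mm/year.
Specimen B: 1852.1 mm / 8.983 mm per year = 206.18 years; at 2 density bands per year that is 206.18 × 2 ≈ 412 density bands.

412 density bands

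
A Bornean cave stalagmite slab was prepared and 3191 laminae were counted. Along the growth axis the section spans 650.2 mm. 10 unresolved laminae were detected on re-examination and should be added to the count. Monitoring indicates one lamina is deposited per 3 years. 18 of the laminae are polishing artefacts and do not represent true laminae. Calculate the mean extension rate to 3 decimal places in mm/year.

0.068 mm/year

Correcting the raw count gives 3191 − 18 + 10 = 3183 true laminae.
3183 laminae at 3 years each span 3183 × 3 = 9549 years.
Extension rate ≈ 650.2 / 9549 = 0.068 mm/year.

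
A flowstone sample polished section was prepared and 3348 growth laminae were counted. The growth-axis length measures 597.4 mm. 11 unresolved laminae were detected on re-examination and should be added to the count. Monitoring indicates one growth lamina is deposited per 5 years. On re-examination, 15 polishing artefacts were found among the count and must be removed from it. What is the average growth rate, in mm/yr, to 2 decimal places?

Correcting the raw count gives 3348 − 15 + 11 = 3344 true growth laminae.
Multiplying by 5 years per growth lamina: 3344 × 5 = 16720 years.
597.4 mm over 16720 years gives 597.4 / 16720 ≈ 0.04 mm/yr.

0.04 mm/yr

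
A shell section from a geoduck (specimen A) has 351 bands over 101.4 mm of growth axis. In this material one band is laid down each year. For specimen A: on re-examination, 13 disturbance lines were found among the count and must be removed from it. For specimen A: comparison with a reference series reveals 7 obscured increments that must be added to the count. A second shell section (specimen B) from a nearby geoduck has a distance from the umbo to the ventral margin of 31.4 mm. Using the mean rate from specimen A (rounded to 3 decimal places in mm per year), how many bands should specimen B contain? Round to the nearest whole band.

Specimen A: after corrections the count is 351 − 13 + 7 = 345 bands.
A: 101.4 mm over 345 years gives 101.4 / 345 ≈ 0.294 mm per year.
B spans 31.4 / 0.294 = 106.80 years ≈ 107 bands.

107 bands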